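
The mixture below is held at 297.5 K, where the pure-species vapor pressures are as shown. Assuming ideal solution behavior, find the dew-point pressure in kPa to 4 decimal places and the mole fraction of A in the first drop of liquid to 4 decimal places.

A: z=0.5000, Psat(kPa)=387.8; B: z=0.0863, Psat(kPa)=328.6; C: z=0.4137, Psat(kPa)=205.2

At the dew point ψ → 1, so Σzᵢ/Kᵢ = 1 with Kᵢ = Pᵢˢᵃᵗ/P ⇒ 1/P = Σzᵢ/Pᵢˢᵃᵗ.
1/P = 0.5000/387.8 + 0.0863/328.6 + 0.4137/205.2 = 0.0035680 ⇒ P = 280.2663 kPa
xᵢ = zᵢP/Pᵢˢᵃᵗ ⇒ x_A = 0.5000·280.2663/387.8 = 0.3614

Pdew = 280.2663 kPa, x_A = 0.3614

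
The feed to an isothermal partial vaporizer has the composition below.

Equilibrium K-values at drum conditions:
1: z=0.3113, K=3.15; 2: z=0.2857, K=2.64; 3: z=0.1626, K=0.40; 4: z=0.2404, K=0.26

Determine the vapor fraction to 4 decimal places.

Newton iteration, ψ⁰ = 0.49:
  ψ = 0.4900: g = 0.16843, g' = -1.0189 → ψ = 0.6553
  ψ = 0.6553: g = -0.00247, g' = -1.0817 → ψ = 0.6530
Converged at ψ = 0.6530.

ψ = 0.6530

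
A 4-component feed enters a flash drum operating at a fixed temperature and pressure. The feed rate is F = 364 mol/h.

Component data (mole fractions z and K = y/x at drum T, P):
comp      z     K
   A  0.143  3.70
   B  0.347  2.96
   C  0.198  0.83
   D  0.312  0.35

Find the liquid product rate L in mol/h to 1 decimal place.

Let β = V/F and solve Σ zᵢ(Kᵢ−1)/(1+β(Kᵢ−1)) = 0.
Feasibility: ΣzᵢKᵢ = 1.830, Σzᵢ/Kᵢ = 1.286 — both > 1, two phases present.
Iterate (Newton) starting at β = 0.5:
  β = 0.500: g = 0.1706, g' = -0.825 → β = 0.707
  β = 0.707: g = 0.0045, g' = -0.816 → β = 0.712
Converged at β = 0.712.
Then V = β·F = 0.7123·364 = 259.3 mol/h and L = F − V = 104.7 mol/h.

L = 104.7 mol/h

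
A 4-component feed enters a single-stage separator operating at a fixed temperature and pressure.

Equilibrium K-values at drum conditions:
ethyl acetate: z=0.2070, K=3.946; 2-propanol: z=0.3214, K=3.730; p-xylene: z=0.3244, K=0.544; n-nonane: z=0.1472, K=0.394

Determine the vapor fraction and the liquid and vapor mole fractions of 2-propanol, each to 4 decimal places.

ψ = 0.8665, x_2-propanol = 0.0955, y_2-propanol = 0.3562

Let ψ = V/F and solve Σ zᵢ(Kᵢ−1)/(1+ψ(Kᵢ−1)) = 0.
g(0) = ΣzᵢKᵢ − 1 = 1.2501 and g(1) = 1 − Σzᵢ/Kᵢ = -0.1086, so a root lies in (0, 1).
Newton iteration, ψ⁰ = 0.5:
  ψ = 0.5000: g = 0.29800, g' = -0.9465 → ψ = 0.8149
  ψ = 0.8149: g = 0.03982, g' = -0.7675 → ψ = 0.8667
  ψ = 0.8667: g = -0.00022, g' = -0.7779 → ψ = 0.8665
Converged at ψ = 0.8665.
Compositions from xᵢ = zᵢ/(1+ψ(Kᵢ−1)), yᵢ = Kᵢxᵢ:
  ethyl acetate: x = 0.0583, y = 0.2299
  2-propanol: x = 0.0955, y = 0.3562
  p-xylene: x = 0.5363, y = 0.2917
  n-nonane: x = 0.3099, y = 0.1221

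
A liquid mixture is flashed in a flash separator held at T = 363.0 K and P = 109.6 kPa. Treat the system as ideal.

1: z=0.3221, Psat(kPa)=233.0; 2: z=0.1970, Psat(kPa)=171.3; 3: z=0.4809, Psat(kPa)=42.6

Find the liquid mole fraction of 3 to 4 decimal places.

x_3 = 0.5938

Raoult's law: Kᵢ = Pᵢˢᵃᵗ/P = Pᵢˢᵃᵗ/109.6.
  K_1 = 233.0/109.6 = 2.125912, K_2 = 171.3/109.6 = 1.562956, K_3 = 42.6/109.6 = 0.388686
Material balance + equilibrium reduce to Σ zᵢ(Kᵢ−1)/(1+β(Kᵢ−1)) = 0.
Check two-phase: ΣzᵢKᵢ = 1.1796 > 1 and Σzᵢ/Kᵢ = 1.5148 > 1, so g(0) = 0.1796 > 0 and g(1) = -0.5148 < 0.
Newton iteration, β⁰ = 0.53:
  β = 0.5300: g = -0.12234, g' = -0.5905 → β = 0.3228
  β = 0.3228: g = -0.00642, g' = -0.5433 → β = 0.3110
Converged at β = 0.3110.
Compositions from xᵢ = zᵢ/(1+β(Kᵢ−1)), yᵢ = Kᵢxᵢ:
  1: x = 0.2386, y = 0.5072
  2: x = 0.1676, y = 0.2620
  3: x = 0.5938, y = 0.2308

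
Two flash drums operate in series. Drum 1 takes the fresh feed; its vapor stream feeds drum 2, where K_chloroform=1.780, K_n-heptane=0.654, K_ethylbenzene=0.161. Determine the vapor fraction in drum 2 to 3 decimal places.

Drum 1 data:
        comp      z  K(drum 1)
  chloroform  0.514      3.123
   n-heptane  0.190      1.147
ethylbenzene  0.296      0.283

V/F (drum 2) = 0.519

Drum 1:
Material balance + equilibrium reduce to Σ zᵢ(Kᵢ−1)/(1+ψ₁(Kᵢ−1)) = 0.
Check two-phase: ΣzᵢKᵢ = 1.907 > 1 and Σzᵢ/Kᵢ = 1.376 > 1, so g(0) = 0.907 > 0 and g(1) = -0.376 < 0.
Iterate (Newton) starting at ψ₁ = 0.5:
  ψ₁ = 0.500: g = 0.2245, g' = -0.918 → ψ₁ = 0.744
  ψ₁ = 0.744: g = -0.0072, g' = -1.051 → ψ₁ = 0.738
Converged at ψ₁ = 0.738.
Drum-1 compositions:
  chloroform: x = 0.200, y = 0.626
  n-heptane: x = 0.171, y = 0.197
  ethylbenzene: x = 0.628, y = 0.178
Drum-2 feed = drum-1 vapor: z₂ = (0.6256, 0.1966, 0.1778).
Drum 2:
Material balance + equilibrium reduce to Σ zᵢ(Kᵢ−1)/(1+ψ₂(Kᵢ−1)) = 0.
g(0) = ΣzᵢKᵢ − 1 = 0.271 and g(1) = 1 − Σzᵢ/Kᵢ = -0.756, so a root lies in (0, 1).
Iterate (Newton) starting at ψ₂ = 0.5:
  ψ₂ = 0.500: g = 0.0118, g' = -0.603 → ψ₂ = 0.520
  ψ₂ = 0.520: g = -0.0002, g' = -0.621 → ψ₂ = 0.519
Converged at ψ₂ = 0.519.
  chloroform: x = 0.445, y = 0.793
  n-heptane: x = 0.240, y = 0.157
  ethylbenzene: x = 0.315, y = 0.051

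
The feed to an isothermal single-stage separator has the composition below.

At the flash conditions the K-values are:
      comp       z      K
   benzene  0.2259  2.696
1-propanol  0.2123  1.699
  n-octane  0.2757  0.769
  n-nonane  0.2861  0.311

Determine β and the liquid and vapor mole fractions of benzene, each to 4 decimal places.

β = 0.4034, x_benzene = 0.1341, y_benzene = 0.3616

Let β = V/F and solve Σ zᵢ(Kᵢ−1)/(1+β(Kᵢ−1)) = 0.
Feasibility: ΣzᵢKᵢ = 1.2707, Σzᵢ/Kᵢ = 1.4872 — both > 1, two phases present.
Iterate (Newton) starting at β = 0.41:
  β = 0.4100: g = -0.00375, g' = -0.5705 → β = 0.4034
Converged at β = 0.4034.
Compositions from xᵢ = zᵢ/(1+β(Kᵢ−1)), yᵢ = Kᵢxᵢ:
  benzene: x = 0.1341, y = 0.3616
  1-propanol: x = 0.1656, y = 0.2814
  n-octane: x = 0.3040, y = 0.2338
  n-nonane: x = 0.3962, y = 0.1232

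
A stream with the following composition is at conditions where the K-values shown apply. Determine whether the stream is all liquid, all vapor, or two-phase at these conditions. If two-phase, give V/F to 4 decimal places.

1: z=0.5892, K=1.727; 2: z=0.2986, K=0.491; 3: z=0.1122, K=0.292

ΣzᵢKᵢ = 1.1969; Σzᵢ/Kᵢ = 1.3336.
Both exceed 1, so a two-phase solution exists.
Newton–Raphson from ψ = 0.52:
  ψ = 0.5200: g = -0.02158, g' = -0.4479 → ψ = 0.4718
  ψ = 0.4718: g = -0.00036, g' = -0.4335 → ψ = 0.4710
Converged at ψ = 0.4710.

two-phase, V/F = 0.4710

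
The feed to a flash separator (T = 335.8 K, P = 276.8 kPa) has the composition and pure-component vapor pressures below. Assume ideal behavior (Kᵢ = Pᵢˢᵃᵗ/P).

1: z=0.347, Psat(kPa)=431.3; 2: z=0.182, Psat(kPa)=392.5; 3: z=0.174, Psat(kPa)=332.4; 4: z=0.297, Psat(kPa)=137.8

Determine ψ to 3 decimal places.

Raoult's law: Kᵢ = Pᵢˢᵃᵗ/P = Pᵢˢᵃᵗ/276.8.
  K_1 = 431.3/276.8 = 1.55816, K_2 = 392.5/276.8 = 1.41799, K_3 = 332.4/276.8 = 1.20087, K_4 = 137.8/276.8 = 0.49783
Let ψ = V/F and solve Σ zᵢ(Kᵢ−1)/(1+ψ(Kᵢ−1)) = 0.
Feasibility: ΣzᵢKᵢ = 1.156, Σzᵢ/Kᵢ = 1.093 — both > 1, two phases present.
Newton–Raphson from ψ = 0.5:
  ψ = 0.500: g = 0.0470, g' = -0.227 → ψ = 0.707
  ψ = 0.707: g = -0.0030, g' = -0.260 → ψ = 0.695
Converged at ψ = 0.695.

ψ = 0.695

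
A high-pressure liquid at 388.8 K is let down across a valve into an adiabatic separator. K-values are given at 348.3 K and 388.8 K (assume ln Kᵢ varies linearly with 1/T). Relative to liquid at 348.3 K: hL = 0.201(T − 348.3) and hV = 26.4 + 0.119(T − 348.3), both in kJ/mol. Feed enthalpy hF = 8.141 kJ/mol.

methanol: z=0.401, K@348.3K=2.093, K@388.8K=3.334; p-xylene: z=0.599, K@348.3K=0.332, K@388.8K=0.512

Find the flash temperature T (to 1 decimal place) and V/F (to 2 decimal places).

T = 360.1 K, V/F = 0.23

Adiabatic flash: solve Rachford–Rice at each trial T, then check hF = ψ·hV(T) + (1−ψ)·hL(T).
  T = 348.3 K: K = (2.093, 0.332), RR gives ψ = 0.052, H_out = 1.380 kJ/mol
  T = 388.8 K: K = (3.334, 0.512), RR gives ψ = 0.565, H_out = 21.182 kJ/mol
  T = 368.6 K: K = (2.677, 0.417), RR gives ψ = 0.331, H_out = 12.273 kJ/mol
  T = 358.5 K: K = (2.377, 0.374), RR gives ψ = 0.205, H_out = 7.296 kJ/mol
  T = 363.6 K: K = (2.526, 0.395), RR gives ψ = 0.271, H_out = 9.886 kJ/mol
  T = 361.1 K: K = (2.452, 0.385), RR gives ψ = 0.239, H_out = 8.639 kJ/mol
  T = 359.8 K: K = (2.414, 0.379), RR gives ψ = 0.222, H_out = 7.974 kJ/mol
Linear interpolation between T = 359.8 (H_out = 7.974) and T = 361.1 (H_out = 8.639) on hF = 8.141 gives T ≈ 360.1 K, at which ψ = 0.23.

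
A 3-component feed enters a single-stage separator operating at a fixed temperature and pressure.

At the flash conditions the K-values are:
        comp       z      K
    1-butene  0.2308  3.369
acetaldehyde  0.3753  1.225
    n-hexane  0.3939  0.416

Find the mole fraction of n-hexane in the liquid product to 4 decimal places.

Let ψ = V/F and solve Σ zᵢ(Kᵢ−1)/(1+ψ(Kᵢ−1)) = 0.
g(0) = ΣzᵢKᵢ − 1 = 0.4012 and g(1) = 1 − Σzᵢ/Kᵢ = -0.3217, so a root lies in (0, 1).
Newton–Raphson from ψ = 0.49:
  ψ = 0.4900: g = 0.00684, g' = -0.5565 → ψ = 0.5023
Converged at ψ = 0.5023.
Compositions from xᵢ = zᵢ/(1+ψ(Kᵢ−1)), yᵢ = Kᵢxᵢ:
  1-butene: x = 0.1054, y = 0.3551
  acetaldehyde: x = 0.3372, y = 0.4131
  n-hexane: x = 0.5574, y = 0.2319

x_n-hexane = 0.5574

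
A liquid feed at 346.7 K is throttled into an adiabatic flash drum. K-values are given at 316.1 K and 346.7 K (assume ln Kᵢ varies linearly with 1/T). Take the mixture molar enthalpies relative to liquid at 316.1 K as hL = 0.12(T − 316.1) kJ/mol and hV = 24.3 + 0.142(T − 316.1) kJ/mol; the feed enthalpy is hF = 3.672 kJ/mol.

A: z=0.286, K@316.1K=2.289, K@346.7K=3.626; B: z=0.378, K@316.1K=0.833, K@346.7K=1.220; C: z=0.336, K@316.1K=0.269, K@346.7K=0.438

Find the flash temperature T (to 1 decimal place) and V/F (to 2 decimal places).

T = 318.0 K, V/F = 0.14

Adiabatic flash: solve Rachford–Rice at each trial T, then check hF = ψ·hV(T) + (1−ψ)·hL(T).
  T = 316.1 K: K = (2.289, 0.833, 0.269), RR gives ψ = 0.096, H_out = 2.323 kJ/mol
  T = 346.7 K: K = (3.626, 1.220, 0.438), RR gives ψ = 0.746, H_out = 22.306 kJ/mol
  T = 331.4 K: K = (2.912, 1.017, 0.347), RR gives ψ = 0.433, H_out = 12.491 kJ/mol
  T = 323.8 K: K = (2.591, 0.923, 0.307), RR gives ψ = 0.273, H_out = 7.616 kJ/mol
  T = 320.0 K: K = (2.439, 0.878, 0.288), RR gives ψ = 0.189, H_out = 5.071 kJ/mol
  T = 318.1 K: K = (2.365, 0.856, 0.279), RR gives ψ = 0.144, H_out = 3.753 kJ/mol
Linear interpolation between T = 316.1 (H_out = 2.323) and T = 318.1 (H_out = 3.753) on hF = 3.672 gives T ≈ 318.0 K, at which ψ = 0.14.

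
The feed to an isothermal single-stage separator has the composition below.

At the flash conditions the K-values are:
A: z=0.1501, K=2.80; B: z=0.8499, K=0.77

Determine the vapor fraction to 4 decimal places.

Binary case is linear: z₁(K₁−1)(1+ψ(K₂−1)) + z₂(K₂−1)(1+ψ(K₁−1)) = 0
⇒ ψ = [z₁(K₁−1)+z₂(K₂−1)] / [−(K₁−1)(K₂−1)] = 0.07470/0.41400 = 0.1804

ψ = 0.1804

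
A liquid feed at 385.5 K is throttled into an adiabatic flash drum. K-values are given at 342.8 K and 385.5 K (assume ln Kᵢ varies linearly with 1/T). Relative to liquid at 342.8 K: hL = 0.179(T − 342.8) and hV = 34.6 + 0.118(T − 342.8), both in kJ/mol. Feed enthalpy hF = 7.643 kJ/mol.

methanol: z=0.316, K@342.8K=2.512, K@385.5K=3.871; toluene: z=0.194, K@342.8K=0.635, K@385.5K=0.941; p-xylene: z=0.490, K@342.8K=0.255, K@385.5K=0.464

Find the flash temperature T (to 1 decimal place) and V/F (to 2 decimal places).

Adiabatic flash: solve Rachford–Rice at each trial T, then check hF = ψ·hV(T) + (1−ψ)·hL(T).
  T = 342.8 K: K = (2.512, 0.635, 0.255), RR gives ψ = 0.043, H_out = 1.472 kJ/mol
  T = 385.5 K: K = (3.871, 0.941, 0.464), RR gives ψ = 0.503, H_out = 23.728 kJ/mol
  T = 364.1 K: K = (3.157, 0.782, 0.350), RR gives ψ = 0.269, H_out = 12.776 kJ/mol
  T = 353.5 K: K = (2.827, 0.707, 0.300), RR gives ψ = 0.161, H_out = 7.385 kJ/mol
  T = 358.8 K: K = (2.990, 0.744, 0.324), RR gives ψ = 0.216, H_out = 10.113 kJ/mol
  T = 356.1 K: K = (2.906, 0.725, 0.312), RR gives ψ = 0.188, H_out = 8.734 kJ/mol
  T = 354.8 K: K = (2.867, 0.716, 0.306), RR gives ψ = 0.175, H_out = 8.063 kJ/mol
Linear interpolation between T = 353.5 (H_out = 7.385) and T = 354.8 (H_out = 8.063) on hF = 7.643 gives T ≈ 354.0 K, at which ψ = 0.17.

T = 354.0 K, V/F = 0.17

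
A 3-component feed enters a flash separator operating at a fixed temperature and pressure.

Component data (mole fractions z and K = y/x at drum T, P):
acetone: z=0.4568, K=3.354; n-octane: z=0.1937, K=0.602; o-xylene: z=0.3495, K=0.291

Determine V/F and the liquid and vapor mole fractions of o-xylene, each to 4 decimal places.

Material balance + equilibrium reduce to Σ zᵢ(Kᵢ−1)/(1+V/F(Kᵢ−1)) = 0.
g(0) = ΣzᵢKᵢ − 1 = 0.7504 and g(1) = 1 − Σzᵢ/Kᵢ = -0.6590, so a root lies in (0, 1).
Iterate (Newton) starting at V/F = 0.5:
  V/F = 0.5000: g = 0.01381, g' = -1.0036 → V/F = 0.5138
Converged at V/F = 0.5138.
Compositions from xᵢ = zᵢ/(1+V/F(Kᵢ−1)), yᵢ = Kᵢxᵢ:
  acetone: x = 0.2067, y = 0.6934
  n-octane: x = 0.2435, y = 0.1466
  o-xylene: x = 0.5498, y = 0.1600

V/F = 0.5138, x_o-xylene = 0.5498, y_o-xylene = 0.1600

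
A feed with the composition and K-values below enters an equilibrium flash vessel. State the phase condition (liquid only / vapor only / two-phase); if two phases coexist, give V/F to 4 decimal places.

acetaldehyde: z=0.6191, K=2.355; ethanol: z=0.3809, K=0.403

two-phase, V/F = 0.7559

ΣzᵢKᵢ = 1.6115; Σzᵢ/Kᵢ = 1.2080.
Both exceed 1, so a two-phase solution exists.
Let ψ = V/F and solve Σ zᵢ(Kᵢ−1)/(1+ψ(Kᵢ−1)) = 0.
Binary case is linear: z₁(K₁−1)(1+ψ(K₂−1)) + z₂(K₂−1)(1+ψ(K₁−1)) = 0
⇒ ψ = [z₁(K₁−1)+z₂(K₂−1)] / [−(K₁−1)(K₂−1)] = 0.61148/0.80893 = 0.7559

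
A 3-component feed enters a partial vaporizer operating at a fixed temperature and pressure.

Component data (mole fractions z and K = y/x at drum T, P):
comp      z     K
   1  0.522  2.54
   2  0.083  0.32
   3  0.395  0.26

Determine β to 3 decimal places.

β = 0.405

Let β = V/F and solve Σ zᵢ(Kᵢ−1)/(1+β(Kᵢ−1)) = 0.
Check two-phase: ΣzᵢKᵢ = 1.455 > 1 and Σzᵢ/Kᵢ = 1.984 > 1, so g(0) = 0.455 > 0 and g(1) = -0.984 < 0.
Iterate (Newton) starting at β = 0.51:
  β = 0.510: g = -0.1056, g' = -1.036 → β = 0.408
  β = 0.408: g = -0.0032, g' = -0.984 → β = 0.405
Converged at β = 0.405.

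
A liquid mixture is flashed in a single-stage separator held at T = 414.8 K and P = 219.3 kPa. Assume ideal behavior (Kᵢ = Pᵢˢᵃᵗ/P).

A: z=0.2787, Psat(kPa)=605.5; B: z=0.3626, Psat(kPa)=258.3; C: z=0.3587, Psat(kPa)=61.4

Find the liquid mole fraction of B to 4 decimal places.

Raoult's law: Kᵢ = Pᵢˢᵃᵗ/P = Pᵢˢᵃᵗ/219.3.
  K_A = 605.5/219.3 = 2.761058, K_B = 258.3/219.3 = 1.177839, K_C = 61.4/219.3 = 0.279982
Rachford–Rice: g(ψ) = Σ zᵢ(Kᵢ−1)/(1+ψ(Kᵢ−1)) = 0.
g(0) = ΣzᵢKᵢ − 1 = 0.2970 and g(1) = 1 − Σzᵢ/Kᵢ = -0.6899, so a root lies in (0, 1).
Newton iteration, ψ⁰ = 0.5:
  ψ = 0.5000: g = -0.08334, g' = -0.7081 → ψ = 0.3823
  ψ = 0.3823: g = -0.00266, g' = -0.6728 → ψ = 0.3783
Converged at ψ = 0.3783.
Compositions from xᵢ = zᵢ/(1+ψ(Kᵢ−1)), yᵢ = Kᵢxᵢ:
  A: x = 0.1673, y = 0.4618
  B: x = 0.3397, y = 0.4002
  C: x = 0.4930, y = 0.1380

x_B = 0.3397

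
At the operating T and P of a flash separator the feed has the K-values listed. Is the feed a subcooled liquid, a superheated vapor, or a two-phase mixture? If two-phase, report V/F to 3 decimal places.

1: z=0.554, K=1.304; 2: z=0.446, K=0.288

ΣzᵢKᵢ = 0.851; Σzᵢ/Kᵢ = 1.973.
Since ΣzᵢKᵢ < 1 the mixture is below its bubble point — single liquid phase.

subcooled liquid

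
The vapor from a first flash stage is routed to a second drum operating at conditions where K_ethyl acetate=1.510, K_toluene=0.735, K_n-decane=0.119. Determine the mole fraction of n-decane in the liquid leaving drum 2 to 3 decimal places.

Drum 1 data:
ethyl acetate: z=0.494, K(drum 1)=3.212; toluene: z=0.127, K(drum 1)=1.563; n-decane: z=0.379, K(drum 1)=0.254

x_n-decane (drum 2) = 0.274

Drum 1:
Let ψ₁ = V/F and solve Σ zᵢ(Kᵢ−1)/(1+ψ₁(Kᵢ−1)) = 0.
Feasibility: ΣzᵢKᵢ = 1.881, Σzᵢ/Kᵢ = 1.727 — both > 1, two phases present.
Newton iteration, ψ₁⁰ = 0.33:
  ψ₁ = 0.330: g = 0.3169, g' = -1.207 → ψ₁ = 0.592
  ψ₁ = 0.592: g = 0.0199, g' = -1.153 → ψ₁ = 0.610
Converged at ψ₁ = 0.610.
Drum-1 compositions:
  ethyl acetate: x = 0.210, y = 0.676
  toluene: x = 0.095, y = 0.148
  n-decane: x = 0.695, y = 0.177
Drum-2 feed = drum-1 vapor: z₂ = (0.6757, 0.1478, 0.1766).
Drum 2:
Rachford–Rice: g(ψ₂) = Σ zᵢ(Kᵢ−1)/(1+ψ₂(Kᵢ−1)) = 0.
Check two-phase: ΣzᵢKᵢ = 1.150 > 1 and Σzᵢ/Kᵢ = 2.132 > 1, so g(0) = 0.150 > 0 and g(1) = -1.132 < 0.
Newton–Raphson from ψ₂ = 0.66:
  ψ₂ = 0.660: g = -0.1613, g' = -0.896 → ψ₂ = 0.480
  ψ₂ = 0.480: g = -0.0375, g' = -0.538 → ψ₂ = 0.410
  ψ₂ = 0.410: g = -0.0025, g' = -0.469 → ψ₂ = 0.405
Converged at ψ₂ = 0.405.
  ethyl acetate: x = 0.560, y = 0.846
  toluene: x = 0.166, y = 0.122
  n-decane: x = 0.274, y = 0.033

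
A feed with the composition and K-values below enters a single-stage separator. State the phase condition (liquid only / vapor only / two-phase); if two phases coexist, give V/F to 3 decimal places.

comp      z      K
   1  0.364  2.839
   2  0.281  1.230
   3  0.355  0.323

two-phase, V/F = 0.560

ΣzᵢKᵢ = 1.494; Σzᵢ/Kᵢ = 1.456.
Both exceed 1, so a two-phase solution exists.
Let ψ = V/F and solve Σ zᵢ(Kᵢ−1)/(1+ψ(Kᵢ−1)) = 0.
Newton iteration, ψ⁰ = 0.48:
  ψ = 0.480: g = 0.0577, g' = -0.716 → ψ = 0.561
  ψ = 0.561: g = -0.0005, g' = -0.733 → ψ = 0.560
Converged at ψ = 0.560.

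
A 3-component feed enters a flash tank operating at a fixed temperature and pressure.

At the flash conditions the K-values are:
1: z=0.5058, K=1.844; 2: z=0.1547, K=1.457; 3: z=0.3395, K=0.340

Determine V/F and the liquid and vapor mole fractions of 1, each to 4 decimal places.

Material balance + equilibrium reduce to Σ zᵢ(Kᵢ−1)/(1+V/F(Kᵢ−1)) = 0.
Feasibility: ΣzᵢKᵢ = 1.2735, Σzᵢ/Kᵢ = 1.3790 — both > 1, two phases present.
Newton–Raphson from V/F = 0.67:
  V/F = 0.6700: g = -0.07488, g' = -0.6413 → V/F = 0.5532
  V/F = 0.5532: g = -0.00549, g' = -0.5549 → V/F = 0.5433
Converged at V/F = 0.5433.
Compositions from xᵢ = zᵢ/(1+V/F(Kᵢ−1)), yᵢ = Kᵢxᵢ:
  1: x = 0.3468, y = 0.6395
  2: x = 0.1239, y = 0.1806
  3: x = 0.5293, y = 0.1800

V/F = 0.5433, x_1 = 0.3468, y_1 = 0.6395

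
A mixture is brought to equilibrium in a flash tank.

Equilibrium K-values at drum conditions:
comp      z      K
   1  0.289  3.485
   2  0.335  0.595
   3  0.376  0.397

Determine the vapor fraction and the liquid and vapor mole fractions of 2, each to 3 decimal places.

Let ψ = V/F and solve Σ zᵢ(Kᵢ−1)/(1+ψ(Kᵢ−1)) = 0.
g(0) = ΣzᵢKᵢ − 1 = 0.356 and g(1) = 1 − Σzᵢ/Kᵢ = -0.593, so a root lies in (0, 1).
Iterate (Newton) starting at ψ = 0.5:
  ψ = 0.500: g = -0.1745, g' = -0.721 → ψ = 0.258
  ψ = 0.258: g = 0.0174, g' = -0.923 → ψ = 0.277
Converged at ψ = 0.277.
Compositions from xᵢ = zᵢ/(1+ψ(Kᵢ−1)), yᵢ = Kᵢxᵢ:
  1: x = 0.171, y = 0.596
  2: x = 0.377, y = 0.225
  3: x = 0.452, y = 0.179

ψ = 0.277, x_2 = 0.377, y_2 = 0.225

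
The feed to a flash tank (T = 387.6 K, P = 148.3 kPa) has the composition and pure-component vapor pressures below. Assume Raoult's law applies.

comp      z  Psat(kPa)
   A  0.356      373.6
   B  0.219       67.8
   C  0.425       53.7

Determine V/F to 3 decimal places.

V/F = 0.164

Raoult's law: Kᵢ = Pᵢˢᵃᵗ/P = Pᵢˢᵃᵗ/148.3.
  K_A = 373.6/148.3 = 2.51922, K_B = 67.8/148.3 = 0.45718, K_C = 53.7/148.3 = 0.36210
Rachford–Rice: g(V/F) = Σ zᵢ(Kᵢ−1)/(1+V/F(Kᵢ−1)) = 0.
Check two-phase: ΣzᵢKᵢ = 1.151 > 1 and Σzᵢ/Kᵢ = 1.794 > 1, so g(0) = 0.151 > 0 and g(1) = -0.794 < 0.
Iterate (Newton) starting at V/F = 0.35:
  V/F = 0.350: g = -0.1427, g' = -0.735 → V/F = 0.156
  V/F = 0.156: g = 0.0064, g' = -0.827 → V/F = 0.164
Converged at V/F = 0.164.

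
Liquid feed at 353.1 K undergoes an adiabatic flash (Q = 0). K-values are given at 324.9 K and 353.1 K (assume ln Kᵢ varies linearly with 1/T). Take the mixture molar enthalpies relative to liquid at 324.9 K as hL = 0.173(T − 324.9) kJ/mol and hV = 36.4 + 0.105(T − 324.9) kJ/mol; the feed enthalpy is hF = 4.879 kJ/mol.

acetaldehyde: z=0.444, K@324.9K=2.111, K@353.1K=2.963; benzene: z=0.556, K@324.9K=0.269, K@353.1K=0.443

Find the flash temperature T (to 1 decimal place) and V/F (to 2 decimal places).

T = 326.2 K, V/F = 0.13

Adiabatic flash: solve Rachford–Rice at each trial T, then check hF = ψ·hV(T) + (1−ψ)·hL(T).
  T = 324.9 K: K = (2.111, 0.269), RR gives ψ = 0.107, H_out = 3.893 kJ/mol
  T = 353.1 K: K = (2.963, 0.443), RR gives ψ = 0.514, H_out = 22.599 kJ/mol
  T = 339.0 K: K = (2.519, 0.349), RR gives ψ = 0.316, H_out = 13.629 kJ/mol
  T = 331.9 K: K = (2.309, 0.307), RR gives ψ = 0.216, H_out = 8.961 kJ/mol
  T = 328.4 K: K = (2.209, 0.288), RR gives ψ = 0.163, H_out = 6.506 kJ/mol
  T = 326.6 K: K = (2.158, 0.278), RR gives ψ = 0.135, H_out = 5.185 kJ/mol
Linear interpolation between T = 324.9 (H_out = 3.893) and T = 326.6 (H_out = 5.185) on hF = 4.879 gives T ≈ 326.2 K, at which ψ = 0.13.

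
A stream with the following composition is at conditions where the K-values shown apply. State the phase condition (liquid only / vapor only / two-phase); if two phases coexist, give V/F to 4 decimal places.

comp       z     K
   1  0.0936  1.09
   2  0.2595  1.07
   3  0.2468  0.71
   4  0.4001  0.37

liquid only

ΣzᵢKᵢ = 0.7030; Σzᵢ/Kᵢ = 1.7574.
Since ΣzᵢKᵢ < 1 the mixture is below its bubble point — single liquid phase.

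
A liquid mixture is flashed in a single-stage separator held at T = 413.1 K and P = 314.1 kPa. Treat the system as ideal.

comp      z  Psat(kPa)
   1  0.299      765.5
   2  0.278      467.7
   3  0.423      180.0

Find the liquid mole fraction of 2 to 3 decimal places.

Raoult's law: Kᵢ = Pᵢˢᵃᵗ/P = Pᵢˢᵃᵗ/314.1.
  K_1 = 765.5/314.1 = 2.43712, K_2 = 467.7/314.1 = 1.48902, K_3 = 180.0/314.1 = 0.57307
Material balance + equilibrium reduce to Σ zᵢ(Kᵢ−1)/(1+ψ(Kᵢ−1)) = 0.
g(0) = ΣzᵢKᵢ − 1 = 0.385 and g(1) = 1 − Σzᵢ/Kᵢ = -0.048, so a root lies in (0, 1).
Iterate (Newton) starting at ψ = 0.5:
  ψ = 0.500: g = 0.1297, g' = -0.377 → ψ = 0.844
  ψ = 0.844: g = 0.0080, g' = -0.348 → ψ = 0.867
Converged at ψ = 0.867.
Compositions from xᵢ = zᵢ/(1+ψ(Kᵢ−1)), yᵢ = Kᵢxᵢ:
  1: x = 0.133, y = 0.324
  2: x = 0.195, y = 0.291
  3: x = 0.672, y = 0.385

x_2 = 0.195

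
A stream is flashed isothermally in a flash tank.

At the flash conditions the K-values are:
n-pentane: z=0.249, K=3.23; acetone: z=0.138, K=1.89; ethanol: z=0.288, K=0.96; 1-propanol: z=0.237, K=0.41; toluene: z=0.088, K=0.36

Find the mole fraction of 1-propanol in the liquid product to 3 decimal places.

x_1-propanol = 0.366

Rachford–Rice: g(β) = Σ zᵢ(Kᵢ−1)/(1+β(Kᵢ−1)) = 0.
Check two-phase: ΣzᵢKᵢ = 1.470 > 1 and Σzᵢ/Kᵢ = 1.273 > 1, so g(0) = 0.470 > 0 and g(1) = -0.273 < 0.
Newton–Raphson from β = 0.63:
  β = 0.630: g = -0.0192, g' = -0.570 → β = 0.596
Converged at β = 0.596.
Compositions from xᵢ = zᵢ/(1+β(Kᵢ−1)), yᵢ = Kᵢxᵢ:
  n-pentane: x = 0.107, y = 0.345
  acetone: x = 0.090, y = 0.170
  ethanol: x = 0.295, y = 0.283
  1-propanol: x = 0.366, y = 0.150
  toluene: x = 0.142, y = 0.051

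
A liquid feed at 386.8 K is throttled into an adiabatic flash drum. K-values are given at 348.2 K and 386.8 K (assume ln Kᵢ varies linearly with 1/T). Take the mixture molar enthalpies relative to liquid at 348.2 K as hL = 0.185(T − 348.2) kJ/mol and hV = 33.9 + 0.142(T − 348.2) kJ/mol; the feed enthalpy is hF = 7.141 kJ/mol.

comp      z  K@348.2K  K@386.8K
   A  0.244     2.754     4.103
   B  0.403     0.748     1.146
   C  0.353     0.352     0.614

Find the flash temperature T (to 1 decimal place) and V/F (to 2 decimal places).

T = 352.4 K, V/F = 0.19

Adiabatic flash: solve Rachford–Rice at each trial T, then check hF = ψ·hV(T) + (1−ψ)·hL(T).
  T = 348.2 K: K = (2.754, 0.748, 0.352), RR gives ψ = 0.121, H_out = 4.106 kJ/mol
  T = 386.8 K: K = (4.103, 1.146, 0.614), RR gives ψ = 1.000, H_out = 39.381 kJ/mol
  T = 367.5 K: K = (3.397, 0.936, 0.472), RR gives ψ = 0.471, H_out = 19.146 kJ/mol
  T = 357.9 K: K = (3.069, 0.840, 0.409), RR gives ψ = 0.284, H_out = 11.298 kJ/mol
  T = 353.0 K: K = (2.908, 0.793, 0.380), RR gives ψ = 0.200, H_out = 7.619 kJ/mol
  T = 350.6 K: K = (2.830, 0.770, 0.366), RR gives ψ = 0.160, H_out = 5.856 kJ/mol
  T = 351.8 K: K = (2.869, 0.781, 0.373), RR gives ψ = 0.180, H_out = 6.735 kJ/mol
Linear interpolation between T = 351.8 (H_out = 6.735) and T = 353.0 (H_out = 7.619) on hF = 7.141 gives T ≈ 352.4 K, at which ψ = 0.19.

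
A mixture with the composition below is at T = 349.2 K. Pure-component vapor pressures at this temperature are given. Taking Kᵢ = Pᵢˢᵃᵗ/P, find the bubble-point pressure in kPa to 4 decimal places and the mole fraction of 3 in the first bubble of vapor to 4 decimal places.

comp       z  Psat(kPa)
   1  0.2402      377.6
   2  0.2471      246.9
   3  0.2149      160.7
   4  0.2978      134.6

At the bubble point ψ → 0, so ΣzᵢKᵢ = 1 with Kᵢ = Pᵢˢᵃᵗ/P ⇒ P = ΣzᵢPᵢˢᵃᵗ.
P = 0.2402·377.6 + 0.2471·246.9 + 0.2149·160.7 + 0.2978·134.6 = 226.3268 kPa
yᵢ = zᵢPᵢˢᵃᵗ/P ⇒ y_3 = 0.2149·160.7/226.3268 = 0.1526

Pbub = 226.3268 kPa, y_3 = 0.1526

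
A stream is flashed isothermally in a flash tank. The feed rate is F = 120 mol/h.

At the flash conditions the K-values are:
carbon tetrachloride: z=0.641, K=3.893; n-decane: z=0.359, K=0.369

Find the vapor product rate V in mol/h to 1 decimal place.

Binary case is linear: z₁(K₁−1)(1+ψ(K₂−1)) + z₂(K₂−1)(1+ψ(K₁−1)) = 0
⇒ ψ = [z₁(K₁−1)+z₂(K₂−1)] / [−(K₁−1)(K₂−1)] = 1.6279/1.8255 = 0.892
Then V = ψ·F = 0.8918·120 = 107.0 mol/h and L = F − V = 13.0 mol/h.

V = 107.0 mol/h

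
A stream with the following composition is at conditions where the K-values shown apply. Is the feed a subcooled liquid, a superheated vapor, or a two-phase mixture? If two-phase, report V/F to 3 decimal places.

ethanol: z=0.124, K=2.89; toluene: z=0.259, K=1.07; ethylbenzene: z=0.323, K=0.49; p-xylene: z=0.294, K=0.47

ΣzᵢKᵢ = 0.932; Σzᵢ/Kᵢ = 1.570.
Since ΣzᵢKᵢ < 1 the mixture is below its bubble point — single liquid phase.

subcooled liquid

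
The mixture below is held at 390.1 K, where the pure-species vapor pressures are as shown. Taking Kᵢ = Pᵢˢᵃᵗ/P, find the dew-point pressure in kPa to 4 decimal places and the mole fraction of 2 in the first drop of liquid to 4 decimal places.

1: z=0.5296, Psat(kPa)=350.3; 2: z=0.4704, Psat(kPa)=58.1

At the dew point ψ → 1, so Σzᵢ/Kᵢ = 1 with Kᵢ = Pᵢˢᵃᵗ/P ⇒ 1/P = Σzᵢ/Pᵢˢᵃᵗ.
1/P = 0.5296/350.3 + 0.4704/58.1 = 0.0096082 ⇒ P = 104.0774 kPa
xᵢ = zᵢP/Pᵢˢᵃᵗ ⇒ x_2 = 0.4704·104.0774/58.1 = 0.8427

Pdew = 104.0774 kPa, x_2 = 0.8427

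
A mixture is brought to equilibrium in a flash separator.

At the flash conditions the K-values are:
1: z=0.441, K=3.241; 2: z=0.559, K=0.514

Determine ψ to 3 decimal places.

Material balance + equilibrium reduce to Σ zᵢ(Kᵢ−1)/(1+ψ(Kᵢ−1)) = 0.
Feasibility: ΣzᵢKᵢ = 1.717, Σzᵢ/Kᵢ = 1.224 — both > 1, two phases present.
Binary case is linear: z₁(K₁−1)(1+ψ(K₂−1)) + z₂(K₂−1)(1+ψ(K₁−1)) = 0
⇒ ψ = [z₁(K₁−1)+z₂(K₂−1)] / [−(K₁−1)(K₂−1)] = 0.7166/1.0891 = 0.658

ψ = 0.658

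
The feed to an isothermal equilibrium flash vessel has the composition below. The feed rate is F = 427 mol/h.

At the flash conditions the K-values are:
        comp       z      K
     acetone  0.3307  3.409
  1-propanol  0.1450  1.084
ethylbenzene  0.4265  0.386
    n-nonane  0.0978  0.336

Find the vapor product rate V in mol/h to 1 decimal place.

Iterate (Newton) starting at ψ = 0.5:
  ψ = 0.5000: g = -0.10203, g' = -0.8273 → ψ = 0.3767
  ψ = 0.3767: g = 0.00222, g' = -0.8772 → ψ = 0.3792
Converged at ψ = 0.3792.
Then V = ψ·F = 0.3792·427 = 161.9 mol/h and L = F − V = 265.1 mol/h.

V = 161.9 mol/h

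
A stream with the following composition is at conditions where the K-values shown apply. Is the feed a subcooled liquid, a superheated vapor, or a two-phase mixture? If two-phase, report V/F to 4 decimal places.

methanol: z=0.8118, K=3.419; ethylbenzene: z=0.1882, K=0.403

superheated vapor

ΣzᵢKᵢ = 2.8514; Σzᵢ/Kᵢ = 0.7044.
Since Σzᵢ/Kᵢ < 1 the mixture is above its dew point — single vapor phase.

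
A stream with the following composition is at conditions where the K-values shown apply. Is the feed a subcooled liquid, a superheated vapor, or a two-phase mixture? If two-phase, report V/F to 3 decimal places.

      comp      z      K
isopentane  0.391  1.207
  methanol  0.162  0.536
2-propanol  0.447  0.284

subcooled liquid

ΣzᵢKᵢ = 0.686; Σzᵢ/Kᵢ = 2.200.
Since ΣzᵢKᵢ < 1 the mixture is below its bubble point — single liquid phase.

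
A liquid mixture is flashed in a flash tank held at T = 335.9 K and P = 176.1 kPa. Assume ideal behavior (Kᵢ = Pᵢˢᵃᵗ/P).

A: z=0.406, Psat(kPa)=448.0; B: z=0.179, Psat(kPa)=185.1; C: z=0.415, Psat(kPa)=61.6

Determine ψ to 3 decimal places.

Raoult's law: Kᵢ = Pᵢˢᵃᵗ/P = Pᵢˢᵃᵗ/176.1.
  K_A = 448.0/176.1 = 2.54401, K_B = 185.1/176.1 = 1.05111, K_C = 61.6/176.1 = 0.34980
Newton iteration, ψ⁰ = 0.5:
  ψ = 0.500: g = -0.0371, g' = -0.694 → ψ = 0.446
Converged at ψ = 0.446.

ψ = 0.446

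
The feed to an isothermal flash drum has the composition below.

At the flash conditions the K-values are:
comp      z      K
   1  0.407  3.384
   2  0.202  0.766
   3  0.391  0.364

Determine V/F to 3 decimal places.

V/F = 0.529

Material balance + equilibrium reduce to Σ zᵢ(Kᵢ−1)/(1+V/F(Kᵢ−1)) = 0.
Check two-phase: ΣzᵢKᵢ = 1.674 > 1 and Σzᵢ/Kᵢ = 1.458 > 1, so g(0) = 0.674 > 0 and g(1) = -0.458 < 0.
Newton–Raphson from V/F = 0.5:
  V/F = 0.500: g = 0.0245, g' = -0.836 → V/F = 0.529
Converged at V/F = 0.529.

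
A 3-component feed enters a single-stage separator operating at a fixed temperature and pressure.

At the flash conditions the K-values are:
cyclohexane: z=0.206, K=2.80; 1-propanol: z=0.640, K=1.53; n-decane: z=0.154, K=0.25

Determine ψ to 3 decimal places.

ψ = 0.915

Material balance + equilibrium reduce to Σ zᵢ(Kᵢ−1)/(1+ψ(Kᵢ−1)) = 0.
g(0) = ΣzᵢKᵢ − 1 = 0.595 and g(1) = 1 − Σzᵢ/Kᵢ = -0.108, so a root lies in (0, 1).
Iterate (Newton) starting at ψ = 0.5:
  ψ = 0.500: g = 0.2785, g' = -0.519 → ψ = 1.000
  ψ = 1.000: g = -0.1079, g' = -1.548 → ψ = 0.930
  ψ = 0.930: g = -0.0163, g' = -1.122 → ψ = 0.916
  ψ = 0.916: g = -0.0005, g' = -1.060 → ψ = 0.915
Converged at ψ = 0.915.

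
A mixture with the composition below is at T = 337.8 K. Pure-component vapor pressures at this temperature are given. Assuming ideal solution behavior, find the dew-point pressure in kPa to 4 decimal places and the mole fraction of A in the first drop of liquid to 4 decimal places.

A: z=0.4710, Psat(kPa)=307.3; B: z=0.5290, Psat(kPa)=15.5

At the dew point ψ → 1, so Σzᵢ/Kᵢ = 1 with Kᵢ = Pᵢˢᵃᵗ/P ⇒ 1/P = Σzᵢ/Pᵢˢᵃᵗ.
1/P = 0.4710/307.3 + 0.5290/15.5 = 0.0356617 ⇒ P = 28.0413 kPa
xᵢ = zᵢP/Pᵢˢᵃᵗ ⇒ x_A = 0.4710·28.0413/307.3 = 0.0430

Pdew = 28.0413 kPa, x_A = 0.0430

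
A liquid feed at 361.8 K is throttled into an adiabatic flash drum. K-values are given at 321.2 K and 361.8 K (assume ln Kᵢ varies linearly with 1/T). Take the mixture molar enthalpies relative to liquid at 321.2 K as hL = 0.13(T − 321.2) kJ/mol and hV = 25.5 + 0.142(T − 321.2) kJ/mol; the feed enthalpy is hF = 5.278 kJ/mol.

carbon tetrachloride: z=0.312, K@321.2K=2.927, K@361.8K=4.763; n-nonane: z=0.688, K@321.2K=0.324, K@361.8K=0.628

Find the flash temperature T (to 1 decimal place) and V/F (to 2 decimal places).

T = 327.5 K, V/F = 0.17

Adiabatic flash: solve Rachford–Rice at each trial T, then check hF = ψ·hV(T) + (1−ψ)·hL(T).
  T = 321.2 K: K = (2.927, 0.324), RR gives ψ = 0.105, H_out = 2.665 kJ/mol
  T = 361.8 K: K = (4.763, 0.628), RR gives ψ = 0.656, H_out = 22.322 kJ/mol
  T = 341.5 K: K = (3.788, 0.460), RR gives ψ = 0.331, H_out = 11.162 kJ/mol
  T = 331.4 K: K = (3.345, 0.388), RR gives ψ = 0.217, H_out = 6.882 kJ/mol
  T = 326.3 K: K = (3.132, 0.355), RR gives ψ = 0.161, H_out = 4.786 kJ/mol
  T = 328.9 K: K = (3.240, 0.372), RR gives ψ = 0.190, H_out = 5.854 kJ/mol
  T = 327.6 K: K = (3.186, 0.364), RR gives ψ = 0.175, H_out = 5.320 kJ/mol
Linear interpolation between T = 326.3 (H_out = 4.786) and T = 327.6 (H_out = 5.320) on hF = 5.278 gives T ≈ 327.5 K, at which ψ = 0.17.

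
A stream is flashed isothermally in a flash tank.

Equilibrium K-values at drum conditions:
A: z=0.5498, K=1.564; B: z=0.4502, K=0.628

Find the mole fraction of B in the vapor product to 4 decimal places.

y_B = 0.3784

Let β = V/F and solve Σ zᵢ(Kᵢ−1)/(1+β(Kᵢ−1)) = 0.
Feasibility: ΣzᵢKᵢ = 1.1426, Σzᵢ/Kᵢ = 1.0684 — both > 1, two phases present.
Iterate (Newton) starting at β = 0.5:
  β = 0.5000: g = 0.03614, g' = -0.2004 → β = 0.6803
  β = 0.6803: g = -0.00011, g' = -0.2030 → β = 0.6797
Converged at β = 0.6797.
Compositions from xᵢ = zᵢ/(1+β(Kᵢ−1)), yᵢ = Kᵢxᵢ:
  A: x = 0.3974, y = 0.6216
  B: x = 0.6026, y = 0.3784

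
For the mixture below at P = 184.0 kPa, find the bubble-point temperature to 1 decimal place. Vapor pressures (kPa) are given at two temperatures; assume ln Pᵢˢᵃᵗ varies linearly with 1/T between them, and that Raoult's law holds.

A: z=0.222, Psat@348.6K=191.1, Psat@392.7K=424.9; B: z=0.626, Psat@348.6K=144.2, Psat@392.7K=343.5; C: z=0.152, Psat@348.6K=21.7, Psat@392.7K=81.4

T = 363.0 K

Bubble-point temperature: ΣzᵢPᵢˢᵃᵗ(T) = P. Interpolate ln Pᵢˢᵃᵗ = aᵢ + bᵢ/T.
  T = 348.6 K: ΣzᵢPᵢˢᵃᵗ = 135.99 kPa
  T = 392.7 K: ΣzᵢPᵢˢᵃᵗ = 321.73 kPa
  T = 370.6 K: ΣzᵢPᵢˢᵃᵗ = 214.18 kPa
  T = 359.6 K: ΣzᵢPᵢˢᵃᵗ = 171.81 kPa
  T = 365.1 K: ΣzᵢPᵢˢᵃᵗ = 192.14 kPa
  T = 362.4 K: ΣzᵢPᵢˢᵃᵗ = 181.95 kPa
  T = 363.8 K: ΣzᵢPᵢˢᵃᵗ = 187.18 kPa
  T = 363.1 K: ΣzᵢPᵢˢᵃᵗ = 184.55 kPa
Interpolating between 362.4 K and 363.1 K gives T ≈ 363.0 K.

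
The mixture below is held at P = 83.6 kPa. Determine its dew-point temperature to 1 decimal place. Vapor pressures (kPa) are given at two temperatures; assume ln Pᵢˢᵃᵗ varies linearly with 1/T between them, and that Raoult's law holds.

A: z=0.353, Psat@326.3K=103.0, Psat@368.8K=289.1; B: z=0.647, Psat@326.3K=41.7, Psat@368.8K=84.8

Dew-point temperature: Σzᵢ·P/Pᵢˢᵃᵗ(T) = 1. Interpolate ln Pᵢˢᵃᵗ = aᵢ + bᵢ/T.
  T = 326.3 K: ΣzᵢP/Pᵢˢᵃᵗ = 1.5836
  T = 368.8 K: ΣzᵢP/Pᵢˢᵃᵗ = 0.7399
  T = 347.6 K: ΣzᵢP/Pᵢˢᵃᵗ = 1.0548
  T = 358.2 K: ΣzᵢP/Pᵢˢᵃᵗ = 0.8785
  T = 352.9 K: ΣzᵢP/Pᵢˢᵃᵗ = 0.9612
  T = 350.2 K: ΣzᵢP/Pᵢˢᵃᵗ = 1.0074
Interpolating between 350.2 K and 352.9 K gives T ≈ 350.6 K.

T = 350.6 K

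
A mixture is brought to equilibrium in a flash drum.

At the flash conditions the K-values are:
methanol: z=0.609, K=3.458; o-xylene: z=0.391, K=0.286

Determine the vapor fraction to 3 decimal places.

ψ = 0.694

Material balance + equilibrium reduce to Σ zᵢ(Kᵢ−1)/(1+ψ(Kᵢ−1)) = 0.
Feasibility: ΣzᵢKᵢ = 2.218, Σzᵢ/Kᵢ = 1.543 — both > 1, two phases present.
Newton iteration, ψ⁰ = 0.5:
  ψ = 0.500: g = 0.2374, g' = -1.223 → ψ = 0.694
Converged at ψ = 0.694.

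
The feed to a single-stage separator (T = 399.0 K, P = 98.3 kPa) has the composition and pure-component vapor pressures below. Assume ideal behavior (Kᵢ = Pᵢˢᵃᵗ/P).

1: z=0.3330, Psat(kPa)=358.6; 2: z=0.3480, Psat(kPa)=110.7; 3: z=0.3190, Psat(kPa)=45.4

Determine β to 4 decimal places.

Raoult's law: Kᵢ = Pᵢˢᵃᵗ/P = Pᵢˢᵃᵗ/98.3.
  K_1 = 358.6/98.3 = 3.648016, K_2 = 110.7/98.3 = 1.126144, K_3 = 45.4/98.3 = 0.461851
Iterate (Newton) starting at β = 0.5:
  β = 0.5000: g = 0.18585, g' = -0.6101 → β = 0.8046
  β = 0.8046: g = 0.01875, g' = -0.5302 → β = 0.8400
  β = 0.8400: g = -0.00011, g' = -0.5368 → β = 0.8398
Converged at β = 0.8398.

β = 0.8398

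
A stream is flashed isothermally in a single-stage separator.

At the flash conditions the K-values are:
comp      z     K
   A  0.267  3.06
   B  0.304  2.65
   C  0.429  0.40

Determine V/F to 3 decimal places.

Material balance + equilibrium reduce to Σ zᵢ(Kᵢ−1)/(1+V/F(Kᵢ−1)) = 0.
Check two-phase: ΣzᵢKᵢ = 1.794 > 1 and Σzᵢ/Kᵢ = 1.274 > 1, so g(0) = 0.794 > 0 and g(1) = -0.274 < 0.
Iterate (Newton) starting at V/F = 0.52:
  V/F = 0.520: g = 0.1614, g' = -0.830 → V/F = 0.714
  V/F = 0.714: g = 0.0022, g' = -0.833 → V/F = 0.717
Converged at V/F = 0.717.

V/F = 0.717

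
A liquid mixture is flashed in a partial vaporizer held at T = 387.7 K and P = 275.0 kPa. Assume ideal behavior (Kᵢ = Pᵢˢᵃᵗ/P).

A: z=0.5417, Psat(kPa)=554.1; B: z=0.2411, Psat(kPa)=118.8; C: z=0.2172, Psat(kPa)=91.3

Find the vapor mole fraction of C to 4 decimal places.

y_C = 0.1009

Raoult's law: Kᵢ = Pᵢˢᵃᵗ/P = Pᵢˢᵃᵗ/275.0.
  K_A = 554.1/275.0 = 2.014909, K_B = 118.8/275.0 = 0.432000, K_C = 91.3/275.0 = 0.332000
Newton–Raphson from V/F = 0.37:
  V/F = 0.3700: g = 0.03358, g' = -0.5906 → V/F = 0.4269
  V/F = 0.4269: g = -0.00014, g' = -0.5968 → V/F = 0.4266
Converged at V/F = 0.4266.
Compositions from xᵢ = zᵢ/(1+V/F(Kᵢ−1)), yᵢ = Kᵢxᵢ:
  A: x = 0.3780, y = 0.7617
  B: x = 0.3182, y = 0.1375
  C: x = 0.3038, y = 0.1009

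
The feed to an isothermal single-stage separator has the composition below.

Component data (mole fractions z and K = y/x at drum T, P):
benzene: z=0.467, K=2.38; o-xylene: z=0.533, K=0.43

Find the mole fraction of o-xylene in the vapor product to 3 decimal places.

Material balance + equilibrium reduce to Σ zᵢ(Kᵢ−1)/(1+ψ(Kᵢ−1)) = 0.
g(0) = ΣzᵢKᵢ − 1 = 0.341 and g(1) = 1 − Σzᵢ/Kᵢ = -0.436, so a root lies in (0, 1).
Binary case is linear: z₁(K₁−1)(1+ψ(K₂−1)) + z₂(K₂−1)(1+ψ(K₁−1)) = 0
⇒ ψ = [z₁(K₁−1)+z₂(K₂−1)] / [−(K₁−1)(K₂−1)] = 0.3407/0.7866 = 0.433
Compositions from xᵢ = zᵢ/(1+ψ(Kᵢ−1)), yᵢ = Kᵢxᵢ:
  benzene: x = 0.292, y = 0.696
  o-xylene: x = 0.708, y = 0.304

y_o-xylene = 0.304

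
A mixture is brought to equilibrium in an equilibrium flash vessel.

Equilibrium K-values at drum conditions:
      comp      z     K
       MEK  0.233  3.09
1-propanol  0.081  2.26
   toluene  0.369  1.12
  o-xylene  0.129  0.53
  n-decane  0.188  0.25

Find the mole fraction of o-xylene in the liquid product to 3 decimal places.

Rachford–Rice: g(V/F) = Σ zᵢ(Kᵢ−1)/(1+V/F(Kᵢ−1)) = 0.
Check two-phase: ΣzᵢKᵢ = 1.432 > 1 and Σzᵢ/Kᵢ = 1.436 > 1, so g(0) = 0.432 > 0 and g(1) = -0.436 < 0.
Iterate (Newton) starting at V/F = 0.66:
  V/F = 0.660: g = -0.0657, g' = -0.697 → V/F = 0.566
  V/F = 0.566: g = -0.0034, g' = -0.634 → V/F = 0.560
Converged at V/F = 0.560.
Compositions from xᵢ = zᵢ/(1+V/F(Kᵢ−1)), yᵢ = Kᵢxᵢ:
  MEK: x = 0.107, y = 0.332
  1-propanol: x = 0.047, y = 0.107
  toluene: x = 0.346, y = 0.387
  o-xylene: x = 0.175, y = 0.093
  n-decane: x = 0.324, y = 0.081

x_o-xylene = 0.175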